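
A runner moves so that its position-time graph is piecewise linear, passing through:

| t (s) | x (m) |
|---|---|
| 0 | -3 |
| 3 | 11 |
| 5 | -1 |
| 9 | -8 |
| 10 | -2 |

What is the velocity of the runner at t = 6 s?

Velocity is the slope of the x-t graph on 5–9 s: (-8 − -1)/(9 − 5) = -1.75 m/s.

-1.75 m/s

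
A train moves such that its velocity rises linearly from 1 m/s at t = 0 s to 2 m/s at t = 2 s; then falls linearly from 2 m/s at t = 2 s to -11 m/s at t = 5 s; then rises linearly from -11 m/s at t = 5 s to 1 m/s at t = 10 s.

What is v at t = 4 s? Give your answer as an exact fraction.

-20/3 m/s

On 2–5 s the graph is linear from 2 to -11 m/s: v(4) = 2 + (-11 − 2)·(4 − 2)/(5 − 2) = -20/3 m/s.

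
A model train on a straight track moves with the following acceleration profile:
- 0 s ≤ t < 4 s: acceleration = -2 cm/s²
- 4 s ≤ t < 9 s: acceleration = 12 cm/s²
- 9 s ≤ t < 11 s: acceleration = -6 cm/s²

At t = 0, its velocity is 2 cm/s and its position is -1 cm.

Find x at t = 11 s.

207 cm

On each constant-a segment, Δv = aΔt and Δx = v₀Δt + ½aΔt²; chain segment to segment.
0–4 s: v starts 2 cm/s; Δx = 2·4 + ½·-2·4² = -8 cm; v ends -6 cm/s.
4–9 s: v starts -6 cm/s; Δx = -6·5 + ½·12·5² = 120 cm; v ends 54 cm/s.
9–11 s: v starts 54 cm/s; Δx = 54·2 + ½·-6·2² = 96 cm; v ends 42 cm/s.
x(11) = -1 + Σ Δx = 207 cm.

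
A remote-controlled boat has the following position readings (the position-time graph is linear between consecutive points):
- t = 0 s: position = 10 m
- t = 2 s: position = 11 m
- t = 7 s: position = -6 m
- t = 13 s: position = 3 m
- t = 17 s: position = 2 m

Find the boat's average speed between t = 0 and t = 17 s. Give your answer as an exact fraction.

Average speed = (total path length)/(elapsed time); on a piecewise-linear x-t graph the path length is Σ|Δx|.
0–2 s: |Δx| = |11 − 10| = 1 m
2–7 s: |Δx| = |-6 − 11| = 17 m
7–13 s: |Δx| = |3 − -6| = 9 m
13–17 s: |Δx| = |2 − 3| = 1 m
Total path = 28 m; average speed = 28/17 = 28/17 m/s.

28/17 m/s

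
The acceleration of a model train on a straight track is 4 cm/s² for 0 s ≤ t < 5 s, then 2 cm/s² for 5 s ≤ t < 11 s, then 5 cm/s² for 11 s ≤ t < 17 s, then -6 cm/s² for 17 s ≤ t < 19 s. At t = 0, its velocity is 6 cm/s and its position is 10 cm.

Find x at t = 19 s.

On each constant-a segment, Δv = aΔt and Δx = v₀Δt + ½aΔt²; chain segment to segment.
0–5 s: v starts 6 cm/s; Δx = 6·5 + ½·4·5² = 80 cm; v ends 26 cm/s.
5–11 s: v starts 26 cm/s; Δx = 26·6 + ½·2·6² = 192 cm; v ends 38 cm/s.
11–17 s: v starts 38 cm/s; Δx = 38·6 + ½·5·6² = 318 cm; v ends 68 cm/s.
17–19 s: v starts 68 cm/s; Δx = 68·2 + ½·-6·2² = 124 cm; v ends 56 cm/s.
x(19) = 10 + Σ Δx = 724 cm.

724 cm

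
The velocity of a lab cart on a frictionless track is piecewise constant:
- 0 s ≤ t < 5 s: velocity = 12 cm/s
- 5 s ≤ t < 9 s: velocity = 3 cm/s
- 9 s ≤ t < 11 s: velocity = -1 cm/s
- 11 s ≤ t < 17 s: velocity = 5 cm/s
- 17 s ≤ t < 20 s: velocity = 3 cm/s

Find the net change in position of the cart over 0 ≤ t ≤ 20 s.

109 cm

Net displacement equals the area under the velocity-time graph (areas below the axis count negative).
0–5 s: 12 × 5 = 60 cm
5–9 s: 3 × 4 = 12 cm
9–11 s: -1 × 2 = -2 cm
11–17 s: 5 × 6 = 30 cm
17–20 s: 3 × 3 = 9 cm
Net displacement = 109 cm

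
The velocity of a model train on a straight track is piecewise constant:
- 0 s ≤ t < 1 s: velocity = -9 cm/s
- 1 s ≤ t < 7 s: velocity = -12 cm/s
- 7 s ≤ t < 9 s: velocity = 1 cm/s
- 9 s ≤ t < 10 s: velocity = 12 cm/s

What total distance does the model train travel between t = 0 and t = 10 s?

Distance (not displacement) is the total path length: add the absolute areas under v-t.
0–1 s: |-9| × 1 = 9 cm
1–7 s: |-12| × 6 = 72 cm
7–9 s: |1| × 2 = 2 cm
9–10 s: |12| × 1 = 12 cm
Total distance = 95 cm

95 cm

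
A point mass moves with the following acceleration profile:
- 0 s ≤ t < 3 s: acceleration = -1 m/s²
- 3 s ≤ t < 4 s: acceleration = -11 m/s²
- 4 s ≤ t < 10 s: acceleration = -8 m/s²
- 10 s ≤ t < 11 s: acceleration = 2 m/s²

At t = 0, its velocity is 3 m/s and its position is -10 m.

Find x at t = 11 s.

On each constant-a segment, Δv = aΔt and Δx = v₀Δt + ½aΔt²; chain segment to segment.
0–3 s: v starts 3 m/s; Δx = 3·3 + ½·-1·3² = 4.5 m; v ends 0 m/s.
3–4 s: v starts 0 m/s; Δx = 0·1 + ½·-11·1² = -5.5 m; v ends -11 m/s.
4–10 s: v starts -11 m/s; Δx = -11·6 + ½·-8·6² = -210 m; v ends -59 m/s.
10–11 s: v starts -59 m/s; Δx = -59·1 + ½·2·1² = -58 m; v ends -57 m/s.
x(11) = -10 + Σ Δx = -279 m.

-279 m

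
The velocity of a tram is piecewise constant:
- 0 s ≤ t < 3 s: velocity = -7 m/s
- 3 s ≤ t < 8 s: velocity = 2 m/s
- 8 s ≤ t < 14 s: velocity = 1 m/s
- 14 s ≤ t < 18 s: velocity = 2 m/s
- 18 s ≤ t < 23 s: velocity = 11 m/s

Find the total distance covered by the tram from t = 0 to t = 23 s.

100 m

Total distance travelled is ∫|v| dt — sum the magnitudes of each area piece.
0–3 s: |-7| × 3 = 21 m
3–8 s: |2| × 5 = 10 m
8–14 s: |1| × 6 = 6 m
14–18 s: |2| × 4 = 8 m
18–23 s: |11| × 5 = 55 m
Total distance = 100 m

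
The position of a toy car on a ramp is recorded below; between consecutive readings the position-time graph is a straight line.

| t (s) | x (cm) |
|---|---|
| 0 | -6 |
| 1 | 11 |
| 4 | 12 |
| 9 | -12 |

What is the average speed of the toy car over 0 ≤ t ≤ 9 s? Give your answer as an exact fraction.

14/3 cm/s

Average speed = (total path length)/(elapsed time); on a piecewise-linear x-t graph the path length is Σ|Δx|.
0–1 s: |Δx| = |11 − -6| = 17 cm
1–4 s: |Δx| = |12 − 11| = 1 cm
4–9 s: |Δx| = |-12 − 12| = 24 cm
Total path = 42 cm; average speed = 42/9 = 14/3 cm/s.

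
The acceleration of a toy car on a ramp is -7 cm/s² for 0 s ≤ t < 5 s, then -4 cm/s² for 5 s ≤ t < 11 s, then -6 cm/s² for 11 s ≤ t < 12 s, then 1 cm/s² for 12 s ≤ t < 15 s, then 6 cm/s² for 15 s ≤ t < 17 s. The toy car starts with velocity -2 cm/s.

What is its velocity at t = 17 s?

Δv equals the area under the a-t graph; then v = v₀ + Δv.
0–5 s: -7 × 5 = -35 cm/s
5–11 s: -4 × 6 = -24 cm/s
11–12 s: -6 × 1 = -6 cm/s
12–15 s: 1 × 3 = 3 cm/s
15–17 s: 6 × 2 = 12 cm/s
Δv = -50 cm/s, so v(17) = -2 + (-50) = -52 cm/s.

-52 cm/s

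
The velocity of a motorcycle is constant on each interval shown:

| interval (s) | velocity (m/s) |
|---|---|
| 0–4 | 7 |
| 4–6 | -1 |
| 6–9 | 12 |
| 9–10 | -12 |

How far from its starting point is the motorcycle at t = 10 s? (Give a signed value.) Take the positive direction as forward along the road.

Net displacement equals the area under the velocity-time graph (areas below the axis count negative).
0–4 s: 7 × 4 = 28 m
4–6 s: -1 × 2 = -2 m
6–9 s: 12 × 3 = 36 m
9–10 s: -12 × 1 = -12 m
Net displacement = 50 m

50 m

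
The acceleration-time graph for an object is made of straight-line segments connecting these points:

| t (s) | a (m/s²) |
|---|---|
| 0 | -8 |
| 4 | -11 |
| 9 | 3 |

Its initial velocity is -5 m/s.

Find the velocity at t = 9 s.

-63 m/s

Δv equals the area under the a-t graph; then v = v₀ + Δv.
0–4 s: ½(-8 + -11)(4) = -38 m/s
4–9 s: ½(-11 + 3)(5) = -20 m/s
Δv = -58 m/s, so v(9) = -5 + (-58) = -63 m/s.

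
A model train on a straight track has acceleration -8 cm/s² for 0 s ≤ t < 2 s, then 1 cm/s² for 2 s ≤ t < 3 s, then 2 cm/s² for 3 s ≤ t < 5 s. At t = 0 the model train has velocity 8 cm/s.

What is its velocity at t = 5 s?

-3 cm/s

Δv equals the area under the a-t graph; then v = v₀ + Δv.
0–2 s: -8 × 2 = -16 cm/s
2–3 s: 1 × 1 = 1 cm/s
3–5 s: 2 × 2 = 4 cm/s
Δv = -11 cm/s, so v(5) = 8 + (-11) = -3 cm/s.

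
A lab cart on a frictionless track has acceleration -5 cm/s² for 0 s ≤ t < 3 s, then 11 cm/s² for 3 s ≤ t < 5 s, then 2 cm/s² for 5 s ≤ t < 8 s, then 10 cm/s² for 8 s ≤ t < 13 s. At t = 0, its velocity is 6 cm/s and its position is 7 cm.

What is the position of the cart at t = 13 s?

274.5 cm

On each constant-a segment, Δv = aΔt and Δx = v₀Δt + ½aΔt²; chain segment to segment.
0–3 s: v starts 6 cm/s; Δx = 6·3 + ½·-5·3² = -4.5 cm; v ends -9 cm/s.
3–5 s: v starts -9 cm/s; Δx = -9·2 + ½·11·2² = 4 cm; v ends 13 cm/s.
5–8 s: v starts 13 cm/s; Δx = 13·3 + ½·2·3² = 48 cm; v ends 19 cm/s.
8–13 s: v starts 19 cm/s; Δx = 19·5 + ½·10·5² = 220 cm; v ends 69 cm/s.
x(13) = 7 + Σ Δx = 274.5 cm.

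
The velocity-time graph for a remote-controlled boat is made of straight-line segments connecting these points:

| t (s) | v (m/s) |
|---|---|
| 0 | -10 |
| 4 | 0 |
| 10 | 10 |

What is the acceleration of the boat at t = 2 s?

2.5 m/s²

Acceleration is the slope of the v-t graph on 0–4 s: (0 − -10)/(4 − 0) = 2.5 m/s².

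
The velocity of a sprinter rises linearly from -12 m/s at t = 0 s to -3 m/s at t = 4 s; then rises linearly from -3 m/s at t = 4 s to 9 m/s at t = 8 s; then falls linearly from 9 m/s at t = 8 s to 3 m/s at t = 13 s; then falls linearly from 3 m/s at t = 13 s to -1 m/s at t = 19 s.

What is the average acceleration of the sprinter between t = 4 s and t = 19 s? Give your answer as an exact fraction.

2/15 m/s²

Average acceleration = Δv/Δt = (-1 − -3)/(19 − 4) = 2/15 m/s².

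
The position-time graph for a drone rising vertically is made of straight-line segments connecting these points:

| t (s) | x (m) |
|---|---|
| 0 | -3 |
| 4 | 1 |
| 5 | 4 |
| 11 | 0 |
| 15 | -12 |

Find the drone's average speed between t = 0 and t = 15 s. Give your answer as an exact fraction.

Average speed = (total path length)/(elapsed time); on a piecewise-linear x-t graph the path length is Σ|Δx|.
0–4 s: |Δx| = |1 − -3| = 4 m
4–5 s: |Δx| = |4 − 1| = 3 m
5–11 s: |Δx| = |0 − 4| = 4 m
11–15 s: |Δx| = |-12 − 0| = 12 m
Total path = 23 m; average speed = 23/15 = 23/15 m/s.

23/15 m/s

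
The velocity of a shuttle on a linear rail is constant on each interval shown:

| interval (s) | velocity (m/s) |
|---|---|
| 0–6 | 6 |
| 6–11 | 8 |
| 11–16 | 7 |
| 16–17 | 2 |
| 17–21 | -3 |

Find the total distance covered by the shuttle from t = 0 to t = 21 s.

125 m

Total distance travelled is ∫|v| dt — sum the magnitudes of each area piece.
0–6 s: |6| × 6 = 36 m
6–11 s: |8| × 5 = 40 m
11–16 s: |7| × 5 = 35 m
16–17 s: |2| × 1 = 2 m
17–21 s: |-3| × 4 = 12 m
Total distance = 125 m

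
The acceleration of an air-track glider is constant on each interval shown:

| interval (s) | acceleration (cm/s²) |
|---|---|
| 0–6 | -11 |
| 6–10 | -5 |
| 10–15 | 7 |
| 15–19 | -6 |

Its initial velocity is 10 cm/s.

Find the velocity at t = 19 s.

Δv equals the area under the a-t graph; then v = v₀ + Δv.
0–6 s: -11 × 6 = -66 cm/s
6–10 s: -5 × 4 = -20 cm/s
10–15 s: 7 × 5 = 35 cm/s
15–19 s: -6 × 4 = -24 cm/s
Δv = -75 cm/s, so v(19) = 10 + (-75) = -65 cm/s.

-65 cm/s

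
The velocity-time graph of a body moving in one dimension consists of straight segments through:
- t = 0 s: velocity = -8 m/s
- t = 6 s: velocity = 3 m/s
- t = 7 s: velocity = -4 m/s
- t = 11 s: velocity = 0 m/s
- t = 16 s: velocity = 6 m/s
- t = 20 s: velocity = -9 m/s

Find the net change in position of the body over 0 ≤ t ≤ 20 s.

Displacement is the signed area under the v-t curve.
0–6 s: ½(-8 + 3)(6) = -15 m
6–7 s: ½(3 + -4)(1) = -0.5 m
7–11 s: ½(-4 + 0)(4) = -8 m
11–16 s: ½(0 + 6)(5) = 15 m
16–20 s: ½(6 + -9)(4) = -6 m
Net displacement = -14.5 m

-14.5 m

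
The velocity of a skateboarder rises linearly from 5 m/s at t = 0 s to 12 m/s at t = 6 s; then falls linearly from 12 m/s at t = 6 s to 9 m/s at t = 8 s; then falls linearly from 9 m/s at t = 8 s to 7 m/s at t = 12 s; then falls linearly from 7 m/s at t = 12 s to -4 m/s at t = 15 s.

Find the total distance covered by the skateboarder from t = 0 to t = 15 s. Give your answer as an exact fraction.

2483/22 m

Distance (not displacement) is the total path length: add the absolute areas under v-t.
0–6 s: |½(5 + 12)(6)| = 51 m
6–8 s: |½(12 + 9)(2)| = 21 m
8–12 s: |½(9 + 7)(4)| = 32 m
12–15 s: v = 0 at t = 153/11 s; triangle areas 147/22 + 24/11 = 195/22 m
Total distance = 2483/22 m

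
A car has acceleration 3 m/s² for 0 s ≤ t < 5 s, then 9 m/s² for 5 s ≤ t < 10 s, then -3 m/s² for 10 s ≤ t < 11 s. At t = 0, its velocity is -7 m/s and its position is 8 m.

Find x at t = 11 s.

214.5 m

On each constant-a segment, Δv = aΔt and Δx = v₀Δt + ½aΔt²; chain segment to segment.
0–5 s: v starts -7 m/s; Δx = -7·5 + ½·3·5² = 2.5 m; v ends 8 m/s.
5–10 s: v starts 8 m/s; Δx = 8·5 + ½·9·5² = 152.5 m; v ends 53 m/s.
10–11 s: v starts 53 m/s; Δx = 53·1 + ½·-3·1² = 51.5 m; v ends 50 m/s.
x(11) = 8 + Σ Δx = 214.5 m.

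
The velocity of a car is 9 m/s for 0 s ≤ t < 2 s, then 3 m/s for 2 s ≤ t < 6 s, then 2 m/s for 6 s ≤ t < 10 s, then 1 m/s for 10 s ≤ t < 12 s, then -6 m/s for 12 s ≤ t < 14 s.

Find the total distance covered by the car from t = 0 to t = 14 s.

52 m

Total distance travelled is ∫|v| dt — sum the magnitudes of each area piece.
0–2 s: |9| × 2 = 18 m
2–6 s: |3| × 4 = 12 m
6–10 s: |2| × 4 = 8 m
10–12 s: |1| × 2 = 2 m
12–14 s: |-6| × 2 = 12 m
Total distance = 52 m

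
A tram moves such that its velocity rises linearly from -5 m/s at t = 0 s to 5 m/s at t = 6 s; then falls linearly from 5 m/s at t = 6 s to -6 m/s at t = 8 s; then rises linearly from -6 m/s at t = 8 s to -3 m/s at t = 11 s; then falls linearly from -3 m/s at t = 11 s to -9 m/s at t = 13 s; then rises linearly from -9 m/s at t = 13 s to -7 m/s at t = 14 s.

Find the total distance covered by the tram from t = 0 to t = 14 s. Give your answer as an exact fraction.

Distance (not displacement) is the total path length: add the absolute areas under v-t.
0–6 s: v = 0 at t = 3 s; triangle areas 7.5 + 7.5 = 15 m
6–8 s: v = 0 at t = 76/11 s; triangle areas 25/11 + 36/11 = 61/11 m
8–11 s: |½(-6 + -3)(3)| = 13.5 m
11–13 s: |½(-3 + -9)(2)| = 12 m
13–14 s: |½(-9 + -7)(1)| = 8 m
Total distance = 1189/22 m

1189/22 m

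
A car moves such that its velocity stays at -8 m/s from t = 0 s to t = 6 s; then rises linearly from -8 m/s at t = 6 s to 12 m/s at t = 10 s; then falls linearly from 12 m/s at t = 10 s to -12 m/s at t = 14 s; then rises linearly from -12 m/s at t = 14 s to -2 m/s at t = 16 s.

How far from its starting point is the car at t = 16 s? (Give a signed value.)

-54 m

Net displacement equals the area under the velocity-time graph (areas below the axis count negative).
0–6 s: -8 × 6 = -48 m
6–10 s: ½(-8 + 12)(4) = 8 m
10–14 s: ½(12 + -12)(4) = 0 m
14–16 s: ½(-12 + -2)(2) = -14 m
Net displacement = -54 m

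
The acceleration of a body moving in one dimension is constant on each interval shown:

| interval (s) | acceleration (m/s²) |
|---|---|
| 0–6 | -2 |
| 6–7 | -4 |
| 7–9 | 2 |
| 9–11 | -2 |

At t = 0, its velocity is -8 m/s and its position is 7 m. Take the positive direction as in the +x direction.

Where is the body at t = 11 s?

On each constant-a segment, Δv = aΔt and Δx = v₀Δt + ½aΔt²; chain segment to segment.
0–6 s: v starts -8 m/s; Δx = -8·6 + ½·-2·6² = -84 m; v ends -20 m/s.
6–7 s: v starts -20 m/s; Δx = -20·1 + ½·-4·1² = -22 m; v ends -24 m/s.
7–9 s: v starts -24 m/s; Δx = -24·2 + ½·2·2² = -44 m; v ends -20 m/s.
9–11 s: v starts -20 m/s; Δx = -20·2 + ½·-2·2² = -44 m; v ends -24 m/s.
x(11) = 7 + Σ Δx = -187 m.

-187 m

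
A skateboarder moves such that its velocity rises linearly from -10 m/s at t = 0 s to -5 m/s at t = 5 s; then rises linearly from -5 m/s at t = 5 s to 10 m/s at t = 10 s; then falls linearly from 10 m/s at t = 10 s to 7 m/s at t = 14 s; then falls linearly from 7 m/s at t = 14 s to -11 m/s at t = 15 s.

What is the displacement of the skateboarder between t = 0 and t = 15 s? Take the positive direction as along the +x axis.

7 m

Displacement is the signed area under the v-t curve.
0–5 s: ½(-10 + -5)(5) = -37.5 m
5–10 s: ½(-5 + 10)(5) = 12.5 m
10–14 s: ½(10 + 7)(4) = 34 m
14–15 s: ½(7 + -11)(1) = -2 m
Net displacement = 7 m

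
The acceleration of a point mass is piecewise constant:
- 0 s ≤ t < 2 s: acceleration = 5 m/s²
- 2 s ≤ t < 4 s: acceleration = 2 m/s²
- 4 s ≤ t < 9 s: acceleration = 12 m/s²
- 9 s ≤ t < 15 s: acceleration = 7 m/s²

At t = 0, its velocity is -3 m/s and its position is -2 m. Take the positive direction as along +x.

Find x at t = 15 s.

On each constant-a segment, Δv = aΔt and Δx = v₀Δt + ½aΔt²; chain segment to segment.
0–2 s: v starts -3 m/s; Δx = -3·2 + ½·5·2² = 4 m; v ends 7 m/s.
2–4 s: v starts 7 m/s; Δx = 7·2 + ½·2·2² = 18 m; v ends 11 m/s.
4–9 s: v starts 11 m/s; Δx = 11·5 + ½·12·5² = 205 m; v ends 71 m/s.
9–15 s: v starts 71 m/s; Δx = 71·6 + ½·7·6² = 552 m; v ends 113 m/s.
x(15) = -2 + Σ Δx = 777 m.

777 m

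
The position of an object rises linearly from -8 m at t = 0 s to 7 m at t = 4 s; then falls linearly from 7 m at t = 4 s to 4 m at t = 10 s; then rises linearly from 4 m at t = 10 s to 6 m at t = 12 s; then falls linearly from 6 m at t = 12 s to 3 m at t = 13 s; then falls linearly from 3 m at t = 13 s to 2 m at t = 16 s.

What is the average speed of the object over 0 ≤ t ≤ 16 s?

Average speed = (total path length)/(elapsed time); on a piecewise-linear x-t graph the path length is Σ|Δx|.
0–4 s: |Δx| = |7 − -8| = 15 m
4–10 s: |Δx| = |4 − 7| = 3 m
10–12 s: |Δx| = |6 − 4| = 2 m
12–13 s: |Δx| = |3 − 6| = 3 m
13–16 s: |Δx| = |2 − 3| = 1 m
Total path = 24 m; average speed = 24/16 = 1.5 m/s.

1.5 m/s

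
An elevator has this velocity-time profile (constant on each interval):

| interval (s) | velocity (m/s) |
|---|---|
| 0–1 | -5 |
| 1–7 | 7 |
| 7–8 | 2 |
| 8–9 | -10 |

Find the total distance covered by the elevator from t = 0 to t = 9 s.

59 m

Distance (not displacement) is the total path length: add the absolute areas under v-t.
0–1 s: |-5| × 1 = 5 m
1–7 s: |7| × 6 = 42 m
7–8 s: |2| × 1 = 2 m
8–9 s: |-10| × 1 = 10 m
Total distance = 59 m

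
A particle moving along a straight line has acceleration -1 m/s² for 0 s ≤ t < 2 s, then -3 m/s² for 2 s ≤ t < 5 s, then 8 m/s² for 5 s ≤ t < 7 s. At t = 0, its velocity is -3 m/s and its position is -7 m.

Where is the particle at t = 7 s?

On each constant-a segment, Δv = aΔt and Δx = v₀Δt + ½aΔt²; chain segment to segment.
0–2 s: v starts -3 m/s; Δx = -3·2 + ½·-1·2² = -8 m; v ends -5 m/s.
2–5 s: v starts -5 m/s; Δx = -5·3 + ½·-3·3² = -28.5 m; v ends -14 m/s.
5–7 s: v starts -14 m/s; Δx = -14·2 + ½·8·2² = -12 m; v ends 2 m/s.
x(7) = -7 + Σ Δx = -55.5 m.

-55.5 m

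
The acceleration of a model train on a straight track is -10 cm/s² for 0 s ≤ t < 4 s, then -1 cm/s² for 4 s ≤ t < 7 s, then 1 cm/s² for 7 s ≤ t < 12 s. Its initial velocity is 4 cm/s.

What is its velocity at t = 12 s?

-34 cm/s

Δv equals the area under the a-t graph; then v = v₀ + Δv.
0–4 s: -10 × 4 = -40 cm/s
4–7 s: -1 × 3 = -3 cm/s
7–12 s: 1 × 5 = 5 cm/s
Δv = -38 cm/s, so v(12) = 4 + (-38) = -34 cm/s.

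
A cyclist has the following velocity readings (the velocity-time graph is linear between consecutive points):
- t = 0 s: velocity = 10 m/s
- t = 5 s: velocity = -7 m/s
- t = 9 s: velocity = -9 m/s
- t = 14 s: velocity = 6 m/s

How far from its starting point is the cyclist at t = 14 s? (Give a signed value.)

-32 m

Displacement is the signed area under the v-t curve.
0–5 s: ½(10 + -7)(5) = 7.5 m
5–9 s: ½(-7 + -9)(4) = -32 m
9–14 s: ½(-9 + 6)(5) = -7.5 m
Net displacement = -32 m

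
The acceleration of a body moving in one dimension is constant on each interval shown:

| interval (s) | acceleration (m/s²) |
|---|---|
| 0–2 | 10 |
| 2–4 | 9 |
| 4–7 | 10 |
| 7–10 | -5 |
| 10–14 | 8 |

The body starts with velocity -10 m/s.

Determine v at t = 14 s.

Δv equals the area under the a-t graph; then v = v₀ + Δv.
0–2 s: 10 × 2 = 20 m/s
2–4 s: 9 × 2 = 18 m/s
4–7 s: 10 × 3 = 30 m/s
7–10 s: -5 × 3 = -15 m/s
10–14 s: 8 × 4 = 32 m/s
Δv = 85 m/s, so v(14) = -10 + (85) = 75 m/s.

75 m/s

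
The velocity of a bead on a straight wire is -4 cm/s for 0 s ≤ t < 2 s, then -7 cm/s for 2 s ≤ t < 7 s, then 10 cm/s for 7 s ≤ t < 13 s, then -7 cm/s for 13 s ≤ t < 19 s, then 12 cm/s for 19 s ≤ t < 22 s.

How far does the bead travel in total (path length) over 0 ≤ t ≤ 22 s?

Distance (not displacement) is the total path length: add the absolute areas under v-t.
0–2 s: |-4| × 2 = 8 cm
2–7 s: |-7| × 5 = 35 cm
7–13 s: |10| × 6 = 60 cm
13–19 s: |-7| × 6 = 42 cm
19–22 s: |12| × 3 = 36 cm
Total distance = 181 cm

181 cm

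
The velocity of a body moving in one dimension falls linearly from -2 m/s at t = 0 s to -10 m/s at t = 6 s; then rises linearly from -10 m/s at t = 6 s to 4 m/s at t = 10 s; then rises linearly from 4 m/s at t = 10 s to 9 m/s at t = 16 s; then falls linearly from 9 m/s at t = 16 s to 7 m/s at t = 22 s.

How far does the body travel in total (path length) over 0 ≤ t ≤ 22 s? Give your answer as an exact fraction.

977/7 m

Total distance travelled is ∫|v| dt — sum the magnitudes of each area piece.
0–6 s: |½(-2 + -10)(6)| = 36 m
6–10 s: v = 0 at t = 62/7 s; triangle areas 100/7 + 16/7 = 116/7 m
10–16 s: |½(4 + 9)(6)| = 39 m
16–22 s: |½(9 + 7)(6)| = 48 m
Total distance = 977/7 m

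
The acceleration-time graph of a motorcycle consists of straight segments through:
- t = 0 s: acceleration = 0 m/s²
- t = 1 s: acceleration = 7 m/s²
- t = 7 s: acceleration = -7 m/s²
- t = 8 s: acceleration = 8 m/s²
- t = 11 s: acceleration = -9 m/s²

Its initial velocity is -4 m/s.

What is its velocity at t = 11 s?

Δv equals the area under the a-t graph; then v = v₀ + Δv.
0–1 s: ½(0 + 7)(1) = 3.5 m/s
1–7 s: ½(7 + -7)(6) = 0 m/s
7–8 s: ½(-7 + 8)(1) = 0.5 m/s
8–11 s: ½(8 + -9)(3) = -1.5 m/s
Δv = 2.5 m/s, so v(11) = -4 + (2.5) = -1.5 m/s.

-1.5 m/s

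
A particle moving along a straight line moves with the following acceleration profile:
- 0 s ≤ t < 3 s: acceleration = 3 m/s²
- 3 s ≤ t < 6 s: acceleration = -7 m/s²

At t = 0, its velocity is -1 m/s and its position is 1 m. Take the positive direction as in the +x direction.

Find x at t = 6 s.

On each constant-a segment, Δv = aΔt and Δx = v₀Δt + ½aΔt²; chain segment to segment.
0–3 s: v starts -1 m/s; Δx = -1·3 + ½·3·3² = 10.5 m; v ends 8 m/s.
3–6 s: v starts 8 m/s; Δx = 8·3 + ½·-7·3² = -7.5 m; v ends -13 m/s.
x(6) = 1 + Σ Δx = 4 m.

4 m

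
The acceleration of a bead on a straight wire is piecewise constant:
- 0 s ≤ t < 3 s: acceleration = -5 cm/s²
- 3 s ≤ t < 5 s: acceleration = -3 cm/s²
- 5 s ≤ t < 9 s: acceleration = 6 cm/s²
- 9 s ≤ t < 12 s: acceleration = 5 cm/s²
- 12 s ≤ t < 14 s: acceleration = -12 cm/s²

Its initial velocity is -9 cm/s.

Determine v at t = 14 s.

-15 cm/s

Δv equals the area under the a-t graph; then v = v₀ + Δv.
0–3 s: -5 × 3 = -15 cm/s
3–5 s: -3 × 2 = -6 cm/s
5–9 s: 6 × 4 = 24 cm/s
9–12 s: 5 × 3 = 15 cm/s
12–14 s: -12 × 2 = -24 cm/s
Δv = -6 cm/s, so v(14) = -9 + (-6) = -15 cm/s.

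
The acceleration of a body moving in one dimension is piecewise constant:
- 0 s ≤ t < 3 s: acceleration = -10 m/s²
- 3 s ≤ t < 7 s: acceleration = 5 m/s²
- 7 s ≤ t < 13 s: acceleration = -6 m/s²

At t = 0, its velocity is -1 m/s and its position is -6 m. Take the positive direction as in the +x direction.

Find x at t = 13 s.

On each constant-a segment, Δv = aΔt and Δx = v₀Δt + ½aΔt²; chain segment to segment.
0–3 s: v starts -1 m/s; Δx = -1·3 + ½·-10·3² = -48 m; v ends -31 m/s.
3–7 s: v starts -31 m/s; Δx = -31·4 + ½·5·4² = -84 m; v ends -11 m/s.
7–13 s: v starts -11 m/s; Δx = -11·6 + ½·-6·6² = -174 m; v ends -47 m/s.
x(13) = -6 + Σ Δx = -312 m.

-312 m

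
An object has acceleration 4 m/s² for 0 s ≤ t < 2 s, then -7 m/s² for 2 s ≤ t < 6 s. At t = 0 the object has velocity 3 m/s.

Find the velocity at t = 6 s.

-17 m/s

Δv equals the area under the a-t graph; then v = v₀ + Δv.
0–2 s: 4 × 2 = 8 m/s
2–6 s: -7 × 4 = -28 m/s
Δv = -20 m/s, so v(6) = 3 + (-20) = -17 m/s.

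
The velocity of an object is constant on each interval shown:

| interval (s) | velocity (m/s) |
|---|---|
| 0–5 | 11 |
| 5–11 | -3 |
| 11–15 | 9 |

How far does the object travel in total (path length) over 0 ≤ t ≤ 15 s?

Total distance travelled is ∫|v| dt — sum the magnitudes of each area piece.
0–5 s: |11| × 5 = 55 m
5–11 s: |-3| × 6 = 18 m
11–15 s: |9| × 4 = 36 m
Total distance = 109 m

109 m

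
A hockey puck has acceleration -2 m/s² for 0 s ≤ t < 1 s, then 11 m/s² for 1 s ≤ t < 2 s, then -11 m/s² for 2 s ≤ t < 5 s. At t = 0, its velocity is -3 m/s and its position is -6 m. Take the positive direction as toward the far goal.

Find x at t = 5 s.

On each constant-a segment, Δv = aΔt and Δx = v₀Δt + ½aΔt²; chain segment to segment.
0–1 s: v starts -3 m/s; Δx = -3·1 + ½·-2·1² = -4 m; v ends -5 m/s.
1–2 s: v starts -5 m/s; Δx = -5·1 + ½·11·1² = 0.5 m; v ends 6 m/s.
2–5 s: v starts 6 m/s; Δx = 6·3 + ½·-11·3² = -31.5 m; v ends -27 m/s.
x(5) = -6 + Σ Δx = -41 m.

-41 m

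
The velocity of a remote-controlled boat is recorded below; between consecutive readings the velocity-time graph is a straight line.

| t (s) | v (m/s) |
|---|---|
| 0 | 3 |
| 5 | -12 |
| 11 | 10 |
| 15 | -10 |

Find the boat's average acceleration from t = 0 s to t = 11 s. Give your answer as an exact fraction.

Average acceleration = Δv/Δt = (10 − 3)/(11 − 0) = 7/11 m/s².

7/11 m/s²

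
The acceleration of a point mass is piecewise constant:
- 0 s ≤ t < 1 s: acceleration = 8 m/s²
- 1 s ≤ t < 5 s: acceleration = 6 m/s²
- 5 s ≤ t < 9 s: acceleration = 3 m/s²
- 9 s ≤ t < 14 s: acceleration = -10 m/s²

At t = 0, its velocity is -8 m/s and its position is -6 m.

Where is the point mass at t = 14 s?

213 m

On each constant-a segment, Δv = aΔt and Δx = v₀Δt + ½aΔt²; chain segment to segment.
0–1 s: v starts -8 m/s; Δx = -8·1 + ½·8·1² = -4 m; v ends 0 m/s.
1–5 s: v starts 0 m/s; Δx = 0·4 + ½·6·4² = 48 m; v ends 24 m/s.
5–9 s: v starts 24 m/s; Δx = 24·4 + ½·3·4² = 120 m; v ends 36 m/s.
9–14 s: v starts 36 m/s; Δx = 36·5 + ½·-10·5² = 55 m; v ends -14 m/s.
x(14) = -6 + Σ Δx = 213 m.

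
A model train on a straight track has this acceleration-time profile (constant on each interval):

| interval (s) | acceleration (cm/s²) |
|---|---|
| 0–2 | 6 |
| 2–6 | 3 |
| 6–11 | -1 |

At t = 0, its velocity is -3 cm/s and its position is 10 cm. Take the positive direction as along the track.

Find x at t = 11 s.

On each constant-a segment, Δv = aΔt and Δx = v₀Δt + ½aΔt²; chain segment to segment.
0–2 s: v starts -3 cm/s; Δx = -3·2 + ½·6·2² = 6 cm; v ends 9 cm/s.
2–6 s: v starts 9 cm/s; Δx = 9·4 + ½·3·4² = 60 cm; v ends 21 cm/s.
6–11 s: v starts 21 cm/s; Δx = 21·5 + ½·-1·5² = 92.5 cm; v ends 16 cm/s.
x(11) = 10 + Σ Δx = 168.5 cm.

168.5 cm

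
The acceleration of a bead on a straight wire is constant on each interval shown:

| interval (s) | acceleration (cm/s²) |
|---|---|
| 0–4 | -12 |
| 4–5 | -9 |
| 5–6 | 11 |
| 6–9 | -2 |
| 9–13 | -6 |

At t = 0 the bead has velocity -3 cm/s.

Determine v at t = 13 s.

Δv equals the area under the a-t graph; then v = v₀ + Δv.
0–4 s: -12 × 4 = -48 cm/s
4–5 s: -9 × 1 = -9 cm/s
5–6 s: 11 × 1 = 11 cm/s
6–9 s: -2 × 3 = -6 cm/s
9–13 s: -6 × 4 = -24 cm/s
Δv = -76 cm/s, so v(13) = -3 + (-76) = -79 cm/s.

-79 cm/s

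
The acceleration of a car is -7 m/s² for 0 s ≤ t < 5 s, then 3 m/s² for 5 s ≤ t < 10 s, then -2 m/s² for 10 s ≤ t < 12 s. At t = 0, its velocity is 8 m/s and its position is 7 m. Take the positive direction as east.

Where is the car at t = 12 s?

-166 m

On each constant-a segment, Δv = aΔt and Δx = v₀Δt + ½aΔt²; chain segment to segment.
0–5 s: v starts 8 m/s; Δx = 8·5 + ½·-7·5² = -47.5 m; v ends -27 m/s.
5–10 s: v starts -27 m/s; Δx = -27·5 + ½·3·5² = -97.5 m; v ends -12 m/s.
10–12 s: v starts -12 m/s; Δx = -12·2 + ½·-2·2² = -28 m; v ends -16 m/s.
x(12) = 7 + Σ Δx = -166 m.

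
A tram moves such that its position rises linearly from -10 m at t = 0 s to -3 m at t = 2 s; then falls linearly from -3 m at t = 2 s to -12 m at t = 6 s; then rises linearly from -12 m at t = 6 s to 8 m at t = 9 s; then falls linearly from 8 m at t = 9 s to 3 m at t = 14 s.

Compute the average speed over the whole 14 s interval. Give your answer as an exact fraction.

Average speed = (total path length)/(elapsed time); on a piecewise-linear x-t graph the path length is Σ|Δx|.
0–2 s: |Δx| = |-3 − -10| = 7 m
2–6 s: |Δx| = |-12 − -3| = 9 m
6–9 s: |Δx| = |8 − -12| = 20 m
9–14 s: |Δx| = |3 − 8| = 5 m
Total path = 41 m; average speed = 41/14 = 41/14 m/s.

41/14 m/s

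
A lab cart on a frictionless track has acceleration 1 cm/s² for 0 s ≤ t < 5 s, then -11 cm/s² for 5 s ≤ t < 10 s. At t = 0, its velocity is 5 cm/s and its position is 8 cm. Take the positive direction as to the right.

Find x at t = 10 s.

On each constant-a segment, Δv = aΔt and Δx = v₀Δt + ½aΔt²; chain segment to segment.
0–5 s: v starts 5 cm/s; Δx = 5·5 + ½·1·5² = 37.5 cm; v ends 10 cm/s.
5–10 s: v starts 10 cm/s; Δx = 10·5 + ½·-11·5² = -87.5 cm; v ends -45 cm/s.
x(10) = 8 + Σ Δx = -42 cm.

-42 cm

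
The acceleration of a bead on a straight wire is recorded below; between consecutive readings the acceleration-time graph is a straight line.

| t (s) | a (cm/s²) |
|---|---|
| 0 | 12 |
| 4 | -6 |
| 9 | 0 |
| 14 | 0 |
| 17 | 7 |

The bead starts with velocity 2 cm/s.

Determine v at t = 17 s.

Δv equals the area under the a-t graph; then v = v₀ + Δv.
0–4 s: ½(12 + -6)(4) = 12 cm/s
4–9 s: ½(-6 + 0)(5) = -15 cm/s
9–14 s: 0 × 5 = 0 cm/s
14–17 s: ½(0 + 7)(3) = 10.5 cm/s
Δv = 7.5 cm/s, so v(17) = 2 + (7.5) = 9.5 cm/s.

9.5 cm/s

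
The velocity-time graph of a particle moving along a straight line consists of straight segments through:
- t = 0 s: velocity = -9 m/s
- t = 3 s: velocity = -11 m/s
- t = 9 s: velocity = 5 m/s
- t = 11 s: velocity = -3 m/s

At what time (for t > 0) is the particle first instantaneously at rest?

v changes sign on 3–9 s (from -11 to 5); the graph is linear there, so v = 0 at t = 3 + (11)·(9 − 3)/(5 − -11) = 7.125 s.

t = 7.125 s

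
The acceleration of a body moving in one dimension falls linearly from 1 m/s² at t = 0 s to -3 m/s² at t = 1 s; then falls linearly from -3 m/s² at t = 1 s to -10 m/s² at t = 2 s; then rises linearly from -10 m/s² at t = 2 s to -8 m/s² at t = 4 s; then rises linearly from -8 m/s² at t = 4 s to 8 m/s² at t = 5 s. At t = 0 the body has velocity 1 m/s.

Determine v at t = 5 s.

Δv equals the area under the a-t graph; then v = v₀ + Δv.
0–1 s: ½(1 + -3)(1) = -1 m/s
1–2 s: ½(-3 + -10)(1) = -6.5 m/s
2–4 s: ½(-10 + -8)(2) = -18 m/s
4–5 s: ½(-8 + 8)(1) = 0 m/s
Δv = -25.5 m/s, so v(5) = 1 + (-25.5) = -24.5 m/s.

-24.5 m/s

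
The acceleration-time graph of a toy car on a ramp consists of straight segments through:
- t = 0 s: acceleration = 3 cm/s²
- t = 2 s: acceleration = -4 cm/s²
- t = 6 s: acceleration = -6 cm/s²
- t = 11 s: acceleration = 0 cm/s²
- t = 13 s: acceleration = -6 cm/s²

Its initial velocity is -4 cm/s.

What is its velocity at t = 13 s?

Δv equals the area under the a-t graph; then v = v₀ + Δv.
0–2 s: ½(3 + -4)(2) = -1 cm/s
2–6 s: ½(-4 + -6)(4) = -20 cm/s
6–11 s: ½(-6 + 0)(5) = -15 cm/s
11–13 s: ½(0 + -6)(2) = -6 cm/s
Δv = -42 cm/s, so v(13) = -4 + (-42) = -46 cm/s.

-46 cm/s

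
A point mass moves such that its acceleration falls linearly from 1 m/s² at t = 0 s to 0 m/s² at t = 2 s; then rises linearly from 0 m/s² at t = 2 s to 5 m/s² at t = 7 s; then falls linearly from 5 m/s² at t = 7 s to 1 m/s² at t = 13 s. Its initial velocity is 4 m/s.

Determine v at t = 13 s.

35.5 m/s

Δv equals the area under the a-t graph; then v = v₀ + Δv.
0–2 s: ½(1 + 0)(2) = 1 m/s
2–7 s: ½(0 + 5)(5) = 12.5 m/s
7–13 s: ½(5 + 1)(6) = 18 m/s
Δv = 31.5 m/s, so v(13) = 4 + (31.5) = 35.5 m/s.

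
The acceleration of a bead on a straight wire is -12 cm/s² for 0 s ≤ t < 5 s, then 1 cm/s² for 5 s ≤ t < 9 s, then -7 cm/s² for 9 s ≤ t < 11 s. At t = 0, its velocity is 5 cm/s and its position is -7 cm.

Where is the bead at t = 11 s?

On each constant-a segment, Δv = aΔt and Δx = v₀Δt + ½aΔt²; chain segment to segment.
0–5 s: v starts 5 cm/s; Δx = 5·5 + ½·-12·5² = -125 cm; v ends -55 cm/s.
5–9 s: v starts -55 cm/s; Δx = -55·4 + ½·1·4² = -212 cm; v ends -51 cm/s.
9–11 s: v starts -51 cm/s; Δx = -51·2 + ½·-7·2² = -116 cm; v ends -65 cm/s.
x(11) = -7 + Σ Δx = -460 cm.

-460 cm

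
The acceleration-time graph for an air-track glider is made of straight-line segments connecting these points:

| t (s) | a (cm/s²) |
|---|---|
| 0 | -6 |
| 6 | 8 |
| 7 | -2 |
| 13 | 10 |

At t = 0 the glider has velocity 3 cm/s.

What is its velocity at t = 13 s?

Δv equals the area under the a-t graph; then v = v₀ + Δv.
0–6 s: ½(-6 + 8)(6) = 6 cm/s
6–7 s: ½(8 + -2)(1) = 3 cm/s
7–13 s: ½(-2 + 10)(6) = 24 cm/s
Δv = 33 cm/s, so v(13) = 3 + (33) = 36 cm/s.

36 cm/s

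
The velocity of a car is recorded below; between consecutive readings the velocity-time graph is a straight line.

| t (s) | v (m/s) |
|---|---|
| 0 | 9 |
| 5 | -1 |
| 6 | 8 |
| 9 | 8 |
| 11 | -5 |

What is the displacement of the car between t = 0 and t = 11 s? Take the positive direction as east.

50.5 m

Net displacement equals the area under the velocity-time graph (areas below the axis count negative).
0–5 s: ½(9 + -1)(5) = 20 m
5–6 s: ½(-1 + 8)(1) = 3.5 m
6–9 s: 8 × 3 = 24 m
9–11 s: ½(8 + -5)(2) = 3 m
Net displacement = 50.5 m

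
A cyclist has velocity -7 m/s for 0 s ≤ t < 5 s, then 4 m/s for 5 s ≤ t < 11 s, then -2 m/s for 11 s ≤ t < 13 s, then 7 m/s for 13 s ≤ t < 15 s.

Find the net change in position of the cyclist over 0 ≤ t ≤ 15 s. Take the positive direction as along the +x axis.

Net displacement equals the area under the velocity-time graph (areas below the axis count negative).
0–5 s: -7 × 5 = -35 m
5–11 s: 4 × 6 = 24 m
11–13 s: -2 × 2 = -4 m
13–15 s: 7 × 2 = 14 m
Net displacement = -1 m

-1 m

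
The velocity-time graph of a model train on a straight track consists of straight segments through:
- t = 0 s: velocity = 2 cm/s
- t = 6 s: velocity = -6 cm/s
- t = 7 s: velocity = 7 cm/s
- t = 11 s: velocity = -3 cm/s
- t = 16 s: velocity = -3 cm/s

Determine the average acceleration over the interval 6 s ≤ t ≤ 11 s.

Average acceleration = Δv/Δt = (-3 − -6)/(11 − 6) = 0.6 cm/s².

0.6 cm/s²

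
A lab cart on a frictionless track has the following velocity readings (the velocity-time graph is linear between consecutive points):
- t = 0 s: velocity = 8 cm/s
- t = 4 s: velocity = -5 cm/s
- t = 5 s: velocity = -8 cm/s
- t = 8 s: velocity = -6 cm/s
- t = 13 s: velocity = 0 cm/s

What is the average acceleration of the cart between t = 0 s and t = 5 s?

-3.2 cm/s²

Average acceleration = Δv/Δt = (-8 − 8)/(5 − 0) = -3.2 cm/s².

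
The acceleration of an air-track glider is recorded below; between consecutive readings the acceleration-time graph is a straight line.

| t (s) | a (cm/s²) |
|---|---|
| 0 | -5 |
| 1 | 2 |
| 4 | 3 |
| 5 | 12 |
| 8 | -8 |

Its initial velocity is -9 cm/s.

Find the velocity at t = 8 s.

10.5 cm/s

Δv equals the area under the a-t graph; then v = v₀ + Δv.
0–1 s: ½(-5 + 2)(1) = -1.5 cm/s
1–4 s: ½(2 + 3)(3) = 7.5 cm/s
4–5 s: ½(3 + 12)(1) = 7.5 cm/s
5–8 s: ½(12 + -8)(3) = 6 cm/s
Δv = 19.5 cm/s, so v(8) = -9 + (19.5) = 10.5 cm/s.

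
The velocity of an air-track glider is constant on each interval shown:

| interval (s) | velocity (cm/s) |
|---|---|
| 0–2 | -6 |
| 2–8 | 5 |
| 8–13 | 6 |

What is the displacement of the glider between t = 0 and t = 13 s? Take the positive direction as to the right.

48 cm

Net displacement equals the area under the velocity-time graph (areas below the axis count negative).
0–2 s: -6 × 2 = -12 cm
2–8 s: 5 × 6 = 30 cm
8–13 s: 6 × 5 = 30 cm
Net displacement = 48 cm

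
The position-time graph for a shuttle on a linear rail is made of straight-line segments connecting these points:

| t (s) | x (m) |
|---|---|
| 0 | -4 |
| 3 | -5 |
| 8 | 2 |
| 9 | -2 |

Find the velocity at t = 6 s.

1.4 m/s

Velocity is the slope of the x-t graph on 3–8 s: (2 − -5)/(8 − 3) = 1.4 m/s.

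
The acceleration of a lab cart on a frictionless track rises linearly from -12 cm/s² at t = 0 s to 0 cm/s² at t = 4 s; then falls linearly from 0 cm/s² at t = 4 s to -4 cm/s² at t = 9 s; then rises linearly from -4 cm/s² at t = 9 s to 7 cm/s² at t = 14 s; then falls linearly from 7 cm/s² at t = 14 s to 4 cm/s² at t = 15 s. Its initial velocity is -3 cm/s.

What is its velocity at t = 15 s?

-24 cm/s

Δv equals the area under the a-t graph; then v = v₀ + Δv.
0–4 s: ½(-12 + 0)(4) = -24 cm/s
4–9 s: ½(0 + -4)(5) = -10 cm/s
9–14 s: ½(-4 + 7)(5) = 7.5 cm/s
14–15 s: ½(7 + 4)(1) = 5.5 cm/s
Δv = -21 cm/s, so v(15) = -3 + (-21) = -24 cm/s.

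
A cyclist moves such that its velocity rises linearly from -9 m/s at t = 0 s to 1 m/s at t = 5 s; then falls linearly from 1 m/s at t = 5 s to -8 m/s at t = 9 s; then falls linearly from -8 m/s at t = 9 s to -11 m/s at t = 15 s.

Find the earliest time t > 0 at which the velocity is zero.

v changes sign on 0–5 s (from -9 to 1); the graph is linear there, so v = 0 at t = 0 + (9)·(5 − 0)/(1 − -9) = 4.5 s.

t = 4.5 s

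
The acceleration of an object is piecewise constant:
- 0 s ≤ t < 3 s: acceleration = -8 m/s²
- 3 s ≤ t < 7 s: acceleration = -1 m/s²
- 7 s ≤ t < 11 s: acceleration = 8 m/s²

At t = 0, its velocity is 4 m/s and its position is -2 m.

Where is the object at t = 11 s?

-146 m

On each constant-a segment, Δv = aΔt and Δx = v₀Δt + ½aΔt²; chain segment to segment.
0–3 s: v starts 4 m/s; Δx = 4·3 + ½·-8·3² = -24 m; v ends -20 m/s.
3–7 s: v starts -20 m/s; Δx = -20·4 + ½·-1·4² = -88 m; v ends -24 m/s.
7–11 s: v starts -24 m/s; Δx = -24·4 + ½·8·4² = -32 m; v ends 8 m/s.
x(11) = -2 + Σ Δx = -146 m.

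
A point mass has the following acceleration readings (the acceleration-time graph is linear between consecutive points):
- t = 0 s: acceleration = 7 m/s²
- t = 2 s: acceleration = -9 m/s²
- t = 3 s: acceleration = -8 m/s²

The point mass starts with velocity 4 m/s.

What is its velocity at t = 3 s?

Δv equals the area under the a-t graph; then v = v₀ + Δv.
0–2 s: ½(7 + -9)(2) = -2 m/s
2–3 s: ½(-9 + -8)(1) = -8.5 m/s
Δv = -10.5 m/s, so v(3) = 4 + (-10.5) = -6.5 m/s.

-6.5 m/s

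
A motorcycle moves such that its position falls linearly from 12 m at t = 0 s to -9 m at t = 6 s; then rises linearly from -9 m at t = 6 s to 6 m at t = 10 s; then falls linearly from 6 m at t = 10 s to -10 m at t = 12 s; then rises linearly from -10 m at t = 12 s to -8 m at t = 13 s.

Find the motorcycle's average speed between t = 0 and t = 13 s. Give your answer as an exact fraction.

Average speed = (total path length)/(elapsed time); on a piecewise-linear x-t graph the path length is Σ|Δx|.
0–6 s: |Δx| = |-9 − 12| = 21 m
6–10 s: |Δx| = |6 − -9| = 15 m
10–12 s: |Δx| = |-10 − 6| = 16 m
12–13 s: |Δx| = |-8 − -10| = 2 m
Total path = 54 m; average speed = 54/13 = 54/13 m/s.

54/13 m/s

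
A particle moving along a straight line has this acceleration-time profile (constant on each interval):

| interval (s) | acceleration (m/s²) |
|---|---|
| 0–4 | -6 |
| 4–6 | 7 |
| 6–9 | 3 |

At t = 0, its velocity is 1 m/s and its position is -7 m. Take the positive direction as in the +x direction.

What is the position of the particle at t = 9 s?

-96.5 m

On each constant-a segment, Δv = aΔt and Δx = v₀Δt + ½aΔt²; chain segment to segment.
0–4 s: v starts 1 m/s; Δx = 1·4 + ½·-6·4² = -44 m; v ends -23 m/s.
4–6 s: v starts -23 m/s; Δx = -23·2 + ½·7·2² = -32 m; v ends -9 m/s.
6–9 s: v starts -9 m/s; Δx = -9·3 + ½·3·3² = -13.5 m; v ends 0 m/s.
x(9) = -7 + Σ Δx = -96.5 m.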